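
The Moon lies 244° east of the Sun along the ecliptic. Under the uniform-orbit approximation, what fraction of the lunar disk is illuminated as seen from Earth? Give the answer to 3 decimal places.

cos 244° = (-0.438), so f = (1 − (-0.438))/2 = 0.719.

0.719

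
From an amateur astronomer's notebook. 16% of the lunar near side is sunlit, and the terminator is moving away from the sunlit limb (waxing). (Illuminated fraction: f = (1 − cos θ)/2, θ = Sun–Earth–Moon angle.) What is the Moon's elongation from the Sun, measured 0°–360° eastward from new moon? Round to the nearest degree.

47°

cos θ = 1 − 2f = 0.680, giving a principal value of 47.2°.
Before full moon the principal value applies: θ = 47.2°.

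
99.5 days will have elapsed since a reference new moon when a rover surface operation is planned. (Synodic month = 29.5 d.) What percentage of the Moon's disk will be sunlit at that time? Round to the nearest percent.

85%

99.5/29.5 = 3.373 lunations, so 3 complete cycles and 11.00 d into the next.
Elongation θ = 360° × 11.00/29.5 ≈ 134.2°.
cos 134.2° = (-0.698), so f = (1 − (-0.698))/2 = 0.849, so 85%.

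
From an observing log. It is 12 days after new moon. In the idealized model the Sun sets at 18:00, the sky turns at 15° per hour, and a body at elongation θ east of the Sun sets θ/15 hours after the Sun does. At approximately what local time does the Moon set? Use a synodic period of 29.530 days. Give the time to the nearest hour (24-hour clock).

Phase angle: θ = 360°·(12 d)/(29.530 d) = 146.3°.
At 15° of sky rotation per hour, 146.3° corresponds to a 9.75 h lag.
18:00 + 9.75 h ≈ 03:45 → 04:00 to the nearest hour.

04:00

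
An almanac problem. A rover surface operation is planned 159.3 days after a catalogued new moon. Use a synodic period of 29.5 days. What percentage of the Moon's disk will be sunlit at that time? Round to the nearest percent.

159.3 d spans 5 complete synodic months (5 × 29.5 = 147.50 d) plus 11.80 d.
The Moon has covered 11.80/29.5 of its cycle, so θ ≈ 360° × 11.80/29.5 = 144.0°.
With cos θ = (-0.809), the lit fraction is (1 − (-0.809))/2 ≈ 0.905, so 90%.

90%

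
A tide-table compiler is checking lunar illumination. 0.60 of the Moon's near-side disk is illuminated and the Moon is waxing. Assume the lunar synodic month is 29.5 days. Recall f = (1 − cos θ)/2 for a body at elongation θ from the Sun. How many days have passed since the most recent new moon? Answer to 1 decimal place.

8.3 days

Invert f = (1 − cos θ)/2 to get cos θ = 1 − 2(0.60) = -0.200, hence θ₀ = arccos -0.200 = 101.5°.
Before full moon the principal value applies: θ = 101.5°.
At 360°/29.5 d per day, 101.5° corresponds to 8.32 days.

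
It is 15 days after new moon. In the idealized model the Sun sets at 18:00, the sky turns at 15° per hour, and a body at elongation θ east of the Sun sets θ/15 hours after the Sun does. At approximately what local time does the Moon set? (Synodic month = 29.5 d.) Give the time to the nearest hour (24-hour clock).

06:00

The Moon has covered 15/29.5 of its cycle, so θ ≈ 360° × 15/29.5 = 183.1°.
Delay after the Sun = 183.1° / (15°/h) ≈ 12.20 h.
18:00 + 12.20 h ≈ 06:12 → 06:00 to the nearest hour.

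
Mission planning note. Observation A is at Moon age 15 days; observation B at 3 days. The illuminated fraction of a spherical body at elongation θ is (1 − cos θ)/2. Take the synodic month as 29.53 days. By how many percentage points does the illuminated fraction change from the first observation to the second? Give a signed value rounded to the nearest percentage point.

θ₁ = 360° × 15/29.53 = 182.9°, f₁ = (1 − cos θ₁)/2 = 0.999.
θ₂ = 360° × 3/29.53 = 36.6°, f₂ = (1 − cos θ₂)/2 = 0.098.
Change = f₂ − f₁ = -0.901 → -90 percentage points.

-90 pp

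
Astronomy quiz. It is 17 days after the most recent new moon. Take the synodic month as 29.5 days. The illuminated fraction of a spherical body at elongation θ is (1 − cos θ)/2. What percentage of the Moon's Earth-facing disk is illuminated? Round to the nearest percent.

94%

Phase angle: θ = 360°·(17 d)/(29.5 d) = 207.5°.
With cos θ = (-0.887), the lit fraction is (1 − (-0.887))/2 ≈ 0.944, so 94%.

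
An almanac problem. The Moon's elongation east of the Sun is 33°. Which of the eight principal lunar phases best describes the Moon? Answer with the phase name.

33° lies in the waxing crescent sector of the 8-phase cycle.

waxing crescent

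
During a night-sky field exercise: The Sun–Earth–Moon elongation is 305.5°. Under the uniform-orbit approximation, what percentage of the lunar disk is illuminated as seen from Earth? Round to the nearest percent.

21%

cos 305.5° = 0.581, so f = (1 − 0.581)/2 = 0.210, i.e. 21%.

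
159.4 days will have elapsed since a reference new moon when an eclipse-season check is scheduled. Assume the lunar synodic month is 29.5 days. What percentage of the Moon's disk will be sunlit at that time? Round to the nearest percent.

91%

Reduce mod P: 159.4 − 5×29.5 = 11.90 d into the current lunation.
Elongation θ = 360° × 11.90/29.5 ≈ 145.2°.
cos 145.2° = (-0.821), so f = (1 − (-0.821))/2 = 0.911, so 91%.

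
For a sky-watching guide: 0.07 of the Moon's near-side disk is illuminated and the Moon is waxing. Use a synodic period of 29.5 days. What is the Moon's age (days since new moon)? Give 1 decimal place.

Invert f = (1 − cos θ)/2 to get cos θ = 1 − 2(0.07) = 0.860, hence θ₀ = arccos 0.860 = 30.7°.
Before full moon the principal value applies: θ = 30.7°.
Age = 29.5 × 30.7°/360° ≈ 2.51 days.

2.5 days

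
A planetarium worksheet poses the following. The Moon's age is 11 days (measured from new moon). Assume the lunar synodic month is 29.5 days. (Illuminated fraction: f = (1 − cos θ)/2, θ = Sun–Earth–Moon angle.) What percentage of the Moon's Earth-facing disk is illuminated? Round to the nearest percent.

85%

Elongation θ = 360° × 11/29.5 ≈ 134.2°.
With cos θ = (-0.698), the lit fraction is (1 − (-0.698))/2 ≈ 0.849, so 85%.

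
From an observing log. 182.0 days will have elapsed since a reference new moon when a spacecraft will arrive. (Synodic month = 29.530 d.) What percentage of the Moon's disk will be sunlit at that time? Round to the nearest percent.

Reduce mod P: 182.0 − 6×29.530 = 4.82 d into the current lunation.
Phase angle: θ = 360°·(4.82 d)/(29.530 d) = 58.8°.
With cos θ = 0.519, the lit fraction is (1 − 0.519)/2 ≈ 0.241, so 24%.

24%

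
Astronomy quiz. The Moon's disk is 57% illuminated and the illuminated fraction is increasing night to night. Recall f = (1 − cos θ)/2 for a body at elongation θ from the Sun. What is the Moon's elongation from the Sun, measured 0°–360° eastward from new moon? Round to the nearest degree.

cos θ = 1 − 2f = -0.140, giving a principal value of 98.0°.
The Moon is waxing (0°–180°), so θ = 98.0° directly.

98°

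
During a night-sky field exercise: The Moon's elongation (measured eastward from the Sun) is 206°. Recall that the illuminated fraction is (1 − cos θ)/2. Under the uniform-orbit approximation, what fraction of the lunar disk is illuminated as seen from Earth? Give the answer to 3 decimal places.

cos 206° = (-0.899), so f = (1 − (-0.899))/2 = 0.949.

0.949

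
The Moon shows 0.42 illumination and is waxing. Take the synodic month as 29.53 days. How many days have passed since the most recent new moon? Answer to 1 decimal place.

From f = (1 − cos θ)/2: cos θ = 1 − 2×0.42 = 0.160; arccos → 80.8°.
Before full moon the principal value applies: θ = 80.8°.
Age = 29.53 × 80.8°/360° ≈ 6.63 days.

6.6 days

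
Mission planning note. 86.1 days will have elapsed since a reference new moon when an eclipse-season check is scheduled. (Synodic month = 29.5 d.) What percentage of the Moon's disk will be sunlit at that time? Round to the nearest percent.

Reduce mod P: 86.1 − 2×29.5 = 27.10 d into the current lunation.
Elongation θ = 360° × 27.10/29.5 ≈ 330.7°.
cos 330.7° = 0.872, so f = (1 − 0.872)/2 = 0.064, so 6%.

6%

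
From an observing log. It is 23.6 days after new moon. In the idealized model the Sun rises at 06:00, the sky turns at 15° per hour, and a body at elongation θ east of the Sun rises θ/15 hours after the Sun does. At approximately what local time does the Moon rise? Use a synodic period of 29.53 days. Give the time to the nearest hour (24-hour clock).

Phase angle: θ = 360°·(23.6 d)/(29.53 d) = 287.7°.
The Moon trails the Sun by θ/15 = 287.7/15 ≈ 19.18 hours.
06:00 + 19.18 h ≈ 01:11 → 01:00 to the nearest hour.

01:00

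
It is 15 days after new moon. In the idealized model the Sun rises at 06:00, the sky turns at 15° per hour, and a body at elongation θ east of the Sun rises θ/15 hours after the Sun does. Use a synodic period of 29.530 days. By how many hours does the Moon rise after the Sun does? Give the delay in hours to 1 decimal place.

Elongation θ = 360° × 15/29.530 ≈ 182.9°.
The Moon trails the Sun by θ/15 = 182.9/15 ≈ 12.19 hours.
So the Moon rises 12.19 h after the Sun.

12.2 h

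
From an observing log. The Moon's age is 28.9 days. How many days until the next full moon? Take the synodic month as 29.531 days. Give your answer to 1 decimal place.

15.4 days

Full moon occurs at elongation 180°, i.e. at age 29.531 × 180/360 = 14.765 d.
This lunation's full moon (14.765 d) has passed, so add one period: 44.296 − 28.9 = 15.396 days.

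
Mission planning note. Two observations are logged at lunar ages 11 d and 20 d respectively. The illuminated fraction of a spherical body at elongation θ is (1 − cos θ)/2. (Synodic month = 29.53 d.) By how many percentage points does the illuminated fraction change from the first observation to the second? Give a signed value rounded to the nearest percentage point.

-13 percentage points

θ₁ = 360° × 11/29.53 = 134.1°, f₁ = (1 − cos θ₁)/2 = 0.848.
θ₂ = 360° × 20/29.53 = 243.8°, f₂ = (1 − cos θ₂)/2 = 0.721.
Change = f₂ − f₁ = -0.127 → -13 percentage points.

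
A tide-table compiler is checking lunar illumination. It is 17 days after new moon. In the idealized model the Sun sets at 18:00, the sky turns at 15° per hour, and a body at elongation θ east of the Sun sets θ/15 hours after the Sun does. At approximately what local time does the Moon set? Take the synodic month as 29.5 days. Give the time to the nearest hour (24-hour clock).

Phase angle: θ = 360°·(17 d)/(29.5 d) = 207.5°.
At 15° of sky rotation per hour, 207.5° corresponds to a 13.83 h lag.
18:00 + 13.83 h ≈ 07:50 → 08:00 to the nearest hour.

08:00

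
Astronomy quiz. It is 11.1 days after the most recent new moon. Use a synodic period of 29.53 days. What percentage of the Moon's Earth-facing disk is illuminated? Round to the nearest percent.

Elongation θ = 360° × 11.1/29.53 ≈ 135.3°.
cos 135.3° = (-0.711), so f = (1 − (-0.711))/2 = 0.856, so 86%.

86%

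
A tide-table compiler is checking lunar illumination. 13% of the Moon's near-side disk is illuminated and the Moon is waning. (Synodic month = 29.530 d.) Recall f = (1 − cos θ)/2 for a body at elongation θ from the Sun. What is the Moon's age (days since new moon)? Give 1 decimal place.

cos θ = 1 − 2f = 0.740, giving a principal value of 42.3°.
Since the Moon is past full (waning), take the reflex angle: θ = 360° − 42.3° = 317.7°.
That fraction of the synodic month is 317.7/360 × 29.530 d ≈ 26.06 d.

26.1 days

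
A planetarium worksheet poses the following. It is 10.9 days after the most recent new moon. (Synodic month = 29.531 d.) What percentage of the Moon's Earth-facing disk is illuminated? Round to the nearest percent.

The Moon has covered 10.9/29.531 of its cycle, so θ ≈ 360° × 10.9/29.531 = 132.9°.
Illuminated fraction = (1 − cos 132.9°)/2 = (1 − (-0.680))/2 ≈ 0.840, so 84%.

84%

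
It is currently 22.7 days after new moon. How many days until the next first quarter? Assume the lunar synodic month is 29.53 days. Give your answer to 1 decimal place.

14.2 days

First quarter occurs at elongation 90°, i.e. at age 29.53 × 90/360 = 7.383 d.
Already past this cycle's first quarter; the next is at 7.383 + 29.53 = 36.913 d, so 36.913 − 22.7 = 14.213 days.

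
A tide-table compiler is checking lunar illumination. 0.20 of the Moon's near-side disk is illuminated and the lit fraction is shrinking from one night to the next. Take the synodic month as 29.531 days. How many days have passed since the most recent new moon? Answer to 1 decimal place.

25.2 days

Invert f = (1 − cos θ)/2 to get cos θ = 1 − 2(0.20) = 0.600, hence θ₀ = arccos 0.600 = 53.1°.
A waning Moon lies in 180°–360°, so θ = 360° − 53.1° = 306.9°.
Age = 29.531 × 306.9°/360° ≈ 25.17 days.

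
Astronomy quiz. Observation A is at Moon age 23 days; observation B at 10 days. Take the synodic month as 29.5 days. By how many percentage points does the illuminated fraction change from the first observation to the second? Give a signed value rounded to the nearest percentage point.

θ₁ = 360° × 23/29.5 = 280.7°, f₁ = (1 − cos θ₁)/2 = 0.407.
θ₂ = 360° × 10/29.5 = 122.0°, f₂ = (1 − cos θ₂)/2 = 0.765.
Change = f₂ − f₁ = +0.358 → +36 percentage points.

+36 percentage points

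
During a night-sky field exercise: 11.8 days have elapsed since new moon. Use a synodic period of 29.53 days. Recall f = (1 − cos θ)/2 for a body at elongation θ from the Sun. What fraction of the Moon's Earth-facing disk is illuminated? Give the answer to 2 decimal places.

Elongation θ = 360° × 11.8/29.53 ≈ 143.9°.
Illuminated fraction = (1 − cos 143.9°)/2 = (1 − (-0.808))/2 ≈ 0.904.

0.90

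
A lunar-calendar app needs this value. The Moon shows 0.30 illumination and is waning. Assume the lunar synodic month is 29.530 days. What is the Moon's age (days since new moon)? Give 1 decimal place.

24.1 days

cos θ = 1 − 2f = 0.400, giving a principal value of 66.4°.
Since the Moon is past full (waning), take the reflex angle: θ = 360° − 66.4° = 293.6°.
That fraction of the synodic month is 293.6/360 × 29.530 d ≈ 24.08 d.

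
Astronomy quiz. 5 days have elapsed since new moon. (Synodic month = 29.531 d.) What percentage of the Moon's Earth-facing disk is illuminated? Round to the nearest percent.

Phase angle: θ = 360°·(5 d)/(29.531 d) = 61.0°.
Illuminated fraction = (1 − cos 61.0°)/2 = (1 − 0.486)/2 ≈ 0.257, so 26%.

26%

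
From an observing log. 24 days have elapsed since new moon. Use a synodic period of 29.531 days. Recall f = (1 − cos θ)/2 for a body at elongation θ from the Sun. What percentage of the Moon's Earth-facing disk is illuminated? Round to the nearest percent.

Elongation θ = 360° × 24/29.531 ≈ 292.6°.
Illuminated fraction = (1 − cos 292.6°)/2 = (1 − 0.384)/2 ≈ 0.308, so 31%.

31%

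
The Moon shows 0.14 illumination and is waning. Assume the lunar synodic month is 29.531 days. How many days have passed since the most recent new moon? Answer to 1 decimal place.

Invert f = (1 − cos θ)/2 to get cos θ = 1 − 2(0.14) = 0.720, hence θ₀ = arccos 0.720 = 43.9°.
Waning ⇒ past full, so θ = 360° − 43.9° = 316.1°.
Age = 29.531 × 316.1°/360° ≈ 25.93 days.

25.9 days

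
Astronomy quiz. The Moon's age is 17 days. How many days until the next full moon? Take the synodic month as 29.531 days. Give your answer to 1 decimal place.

Full moon occurs at elongation 180°, i.e. at age 29.531 × 180/360 = 14.765 d.
Already past this cycle's full moon; the next is at 14.765 + 29.531 = 44.296 d, so 44.296 − 17 = 27.296 days.

27.3 days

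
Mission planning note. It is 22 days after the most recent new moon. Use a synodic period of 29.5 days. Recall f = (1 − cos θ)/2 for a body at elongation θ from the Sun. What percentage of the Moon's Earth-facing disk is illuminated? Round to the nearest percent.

51%

Phase angle: θ = 360°·(22 d)/(29.5 d) = 268.5°.
With cos θ = (-0.027), the lit fraction is (1 − (-0.027))/2 ≈ 0.513, so 51%.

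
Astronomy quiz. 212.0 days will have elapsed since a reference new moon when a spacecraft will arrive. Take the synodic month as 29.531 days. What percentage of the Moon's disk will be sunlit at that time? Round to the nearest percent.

Reduce mod P: 212.0 − 7×29.531 = 5.28 d into the current lunation.
The Moon has covered 5.28/29.531 of its cycle, so θ ≈ 360° × 5.28/29.531 = 64.4°.
Illuminated fraction = (1 − cos 64.4°)/2 = (1 − 0.432)/2 ≈ 0.284, so 28%.

28%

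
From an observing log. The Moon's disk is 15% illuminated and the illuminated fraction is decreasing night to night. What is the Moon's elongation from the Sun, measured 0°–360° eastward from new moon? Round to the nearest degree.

From f = (1 − cos θ)/2: cos θ = 1 − 2×0.15 = 0.700; arccos → 45.6°.
A waning Moon lies in 180°–360°, so θ = 360° − 45.6° = 314.4°.

314°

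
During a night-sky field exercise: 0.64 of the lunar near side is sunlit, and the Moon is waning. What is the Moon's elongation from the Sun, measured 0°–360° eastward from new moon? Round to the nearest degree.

From f = (1 − cos θ)/2: cos θ = 1 − 2×0.64 = -0.280; arccos → 106.3°.
A waning Moon lies in 180°–360°, so θ = 360° − 106.3° = 253.7°.

254°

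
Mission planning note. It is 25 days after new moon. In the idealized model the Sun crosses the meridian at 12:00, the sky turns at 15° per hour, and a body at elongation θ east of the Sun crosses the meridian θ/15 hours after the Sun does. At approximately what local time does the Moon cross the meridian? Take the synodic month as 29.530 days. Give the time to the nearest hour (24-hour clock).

Elongation θ = 360° × 25/29.530 ≈ 304.8°.
The Moon trails the Sun by θ/15 = 304.8/15 ≈ 20.32 hours.
12:00 + 20.32 h ≈ 08:19 → 08:00 to the nearest hour.

08:00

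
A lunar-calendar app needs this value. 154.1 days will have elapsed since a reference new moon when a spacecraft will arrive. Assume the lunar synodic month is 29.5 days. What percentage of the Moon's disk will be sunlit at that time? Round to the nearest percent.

42%

154.1/29.5 = 5.224 lunations, so 5 complete cycles and 6.60 d into the next.
Elongation θ = 360° × 6.60/29.5 ≈ 80.5°.
Illuminated fraction = (1 − cos 80.5°)/2 = (1 − 0.164)/2 ≈ 0.418, so 42%.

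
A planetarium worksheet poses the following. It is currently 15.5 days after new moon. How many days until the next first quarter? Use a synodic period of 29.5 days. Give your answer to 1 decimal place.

21.4 days

First quarter occurs at elongation 90°, i.e. at age 29.5 × 90/360 = 7.375 d.
Already past this cycle's first quarter; the next is at 7.375 + 29.5 = 36.875 d, so 36.875 − 15.5 = 21.375 days.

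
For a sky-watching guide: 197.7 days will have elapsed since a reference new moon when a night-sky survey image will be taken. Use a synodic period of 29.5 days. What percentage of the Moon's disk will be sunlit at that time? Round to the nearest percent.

197.7 d spans 6 complete synodic months (6 × 29.5 = 177.00 d) plus 20.70 d.
The Moon has covered 20.70/29.5 of its cycle, so θ ≈ 360° × 20.70/29.5 = 252.6°.
Illuminated fraction = (1 − cos 252.6°)/2 = (1 − (-0.299))/2 ≈ 0.649, so 65%.

65%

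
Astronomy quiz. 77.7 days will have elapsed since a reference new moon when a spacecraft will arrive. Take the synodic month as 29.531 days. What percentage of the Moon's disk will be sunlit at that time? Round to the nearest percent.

84%

77.7/29.531 = 2.631 lunations, so 2 complete cycles and 18.64 d into the next.
The Moon has covered 18.64/29.531 of its cycle, so θ ≈ 360° × 18.64/29.531 = 227.2°.
Illuminated fraction = (1 − cos 227.2°)/2 = (1 − (-0.679))/2 ≈ 0.840, so 84%.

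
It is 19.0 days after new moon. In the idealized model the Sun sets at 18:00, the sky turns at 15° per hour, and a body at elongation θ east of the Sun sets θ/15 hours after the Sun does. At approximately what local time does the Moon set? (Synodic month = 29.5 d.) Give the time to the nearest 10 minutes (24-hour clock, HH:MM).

Phase angle: θ = 360°·(19.0 d)/(29.5 d) = 231.9°.
At 15° of sky rotation per hour, 231.9° corresponds to a 15.46 h lag.
18:00 + 15.458 h ≈ 09:27 → 09:30 to the nearest ten minutes.

09:30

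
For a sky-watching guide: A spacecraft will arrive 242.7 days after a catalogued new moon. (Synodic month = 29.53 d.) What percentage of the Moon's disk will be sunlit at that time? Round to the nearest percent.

40%

Reduce mod P: 242.7 − 8×29.53 = 6.46 d into the current lunation.
The Moon has covered 6.46/29.53 of its cycle, so θ ≈ 360° × 6.46/29.53 = 78.8°.
Illuminated fraction = (1 − cos 78.8°)/2 = (1 − 0.195)/2 ≈ 0.402, so 40%.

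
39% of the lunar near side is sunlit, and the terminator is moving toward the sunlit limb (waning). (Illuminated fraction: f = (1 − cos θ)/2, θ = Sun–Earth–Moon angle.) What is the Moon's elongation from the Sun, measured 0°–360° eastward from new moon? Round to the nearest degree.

283°

Invert f = (1 − cos θ)/2 to get cos θ = 1 − 2(0.39) = 0.220, hence θ₀ = arccos 0.220 = 77.3°.
Waning ⇒ past full, so θ = 360° − 77.3° = 282.7°.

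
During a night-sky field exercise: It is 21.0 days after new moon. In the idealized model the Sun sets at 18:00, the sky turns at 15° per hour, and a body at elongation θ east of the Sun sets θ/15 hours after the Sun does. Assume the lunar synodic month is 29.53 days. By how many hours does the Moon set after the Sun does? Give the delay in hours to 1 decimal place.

17.1 h

Phase angle: θ = 360°·(21.0 d)/(29.53 d) = 256.0°.
The Moon trails the Sun by θ/15 = 256.0/15 ≈ 17.07 hours.
So the Moon sets 17.07 h after the Sun.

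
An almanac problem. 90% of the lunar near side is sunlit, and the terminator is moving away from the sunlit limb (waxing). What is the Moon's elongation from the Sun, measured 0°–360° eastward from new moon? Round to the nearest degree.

143°

From f = (1 − cos θ)/2: cos θ = 1 − 2×0.90 = -0.800; arccos → 143.1°.
Before full moon the principal value applies: θ = 143.1°.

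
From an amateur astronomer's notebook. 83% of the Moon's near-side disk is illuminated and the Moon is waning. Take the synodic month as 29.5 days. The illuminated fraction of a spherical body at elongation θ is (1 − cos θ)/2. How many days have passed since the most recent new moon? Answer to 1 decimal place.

18.7 days

cos θ = 1 − 2f = -0.660, giving a principal value of 131.3°.
A waning Moon lies in 180°–360°, so θ = 360° − 131.3° = 228.7°.
That fraction of the synodic month is 228.7/360 × 29.5 d ≈ 18.74 d.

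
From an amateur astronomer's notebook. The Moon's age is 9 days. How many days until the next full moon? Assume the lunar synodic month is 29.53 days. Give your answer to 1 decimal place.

5.8 days

Full moon is 0.5 of the way through the cycle: age 0.5 × 29.53 = 14.765 d.
So 5.765 days remain (14.765 − 9).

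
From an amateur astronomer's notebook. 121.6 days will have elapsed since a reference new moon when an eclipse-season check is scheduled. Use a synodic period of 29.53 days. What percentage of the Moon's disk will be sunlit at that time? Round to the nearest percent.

13%

121.6 d spans 4 complete synodic months (4 × 29.53 = 118.12 d) plus 3.48 d.
Phase angle: θ = 360°·(3.48 d)/(29.53 d) = 42.4°.
cos 42.4° = 0.738, so f = (1 − 0.738)/2 = 0.131, so 13%.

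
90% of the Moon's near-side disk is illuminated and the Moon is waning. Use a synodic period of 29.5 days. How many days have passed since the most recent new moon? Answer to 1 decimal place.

From f = (1 − cos θ)/2: cos θ = 1 − 2×0.90 = -0.800; arccos → 143.1°.
A waning Moon lies in 180°–360°, so θ = 360° − 143.1° = 216.9°.
That fraction of the synodic month is 216.9/360 × 29.5 d ≈ 17.77 d.

17.8 days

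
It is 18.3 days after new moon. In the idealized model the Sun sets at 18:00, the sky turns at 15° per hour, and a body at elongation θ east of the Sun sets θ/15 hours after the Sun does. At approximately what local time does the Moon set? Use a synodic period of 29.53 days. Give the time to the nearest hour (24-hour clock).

09:00

Elongation θ = 360° × 18.3/29.53 ≈ 223.1°.
Delay after the Sun = 223.1° / (15°/h) ≈ 14.87 h.
18:00 + 14.87 h ≈ 08:52 → 09:00 to the nearest hour.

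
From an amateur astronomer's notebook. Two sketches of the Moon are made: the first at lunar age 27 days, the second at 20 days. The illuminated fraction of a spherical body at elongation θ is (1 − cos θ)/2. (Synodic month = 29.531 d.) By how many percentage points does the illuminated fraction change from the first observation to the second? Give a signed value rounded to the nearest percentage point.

θ₁ = 360° × 27/29.531 = 329.1°, f₁ = (1 − cos θ₁)/2 = 0.071.
θ₂ = 360° × 20/29.531 = 243.8°, f₂ = (1 − cos θ₂)/2 = 0.721.
Change = f₂ − f₁ = +0.650 → +65 percentage points.

+65 pp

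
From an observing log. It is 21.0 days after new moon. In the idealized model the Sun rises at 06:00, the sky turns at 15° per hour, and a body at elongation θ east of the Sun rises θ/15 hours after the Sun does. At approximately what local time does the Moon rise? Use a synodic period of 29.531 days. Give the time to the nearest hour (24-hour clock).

23:00

Phase angle: θ = 360°·(21.0 d)/(29.531 d) = 256.0°.
Delay after the Sun = 256.0° / (15°/h) ≈ 17.07 h.
06:00 + 17.07 h ≈ 23:04 → 23:00 to the nearest hour.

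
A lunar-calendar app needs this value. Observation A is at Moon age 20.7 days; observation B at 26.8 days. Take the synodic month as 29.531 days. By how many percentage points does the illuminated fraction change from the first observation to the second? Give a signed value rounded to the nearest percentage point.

First observation: θ = 360°·20.7/29.531 = 252.3°, so f = 0.652.
Second observation: θ = 326.7°, f = 0.082.
Δf = 0.082 − 0.652 = -0.570, i.e. -57 pp.

-57 pp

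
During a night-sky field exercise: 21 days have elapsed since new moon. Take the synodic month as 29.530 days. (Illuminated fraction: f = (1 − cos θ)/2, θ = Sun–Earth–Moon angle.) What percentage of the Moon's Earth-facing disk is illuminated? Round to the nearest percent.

62%

The Moon has covered 21/29.530 of its cycle, so θ ≈ 360° × 21/29.530 = 256.0°.
Illuminated fraction = (1 − cos 256.0°)/2 = (1 − (-0.242))/2 ≈ 0.621, so 62%.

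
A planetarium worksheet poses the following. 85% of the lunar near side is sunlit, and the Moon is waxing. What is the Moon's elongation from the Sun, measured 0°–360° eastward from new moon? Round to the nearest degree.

From f = (1 − cos θ)/2: cos θ = 1 − 2×0.85 = -0.700; arccos → 134.4°.
Waxing ⇒ before full, so θ = 134.4°.

134°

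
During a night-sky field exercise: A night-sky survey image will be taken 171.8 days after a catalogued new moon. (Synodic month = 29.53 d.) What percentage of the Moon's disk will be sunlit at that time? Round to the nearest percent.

29%

Reduce mod P: 171.8 − 5×29.53 = 24.15 d into the current lunation.
Elongation θ = 360° × 24.15/29.53 ≈ 294.4°.
Illuminated fraction = (1 − cos 294.4°)/2 = (1 − 0.413)/2 ≈ 0.293, so 29%.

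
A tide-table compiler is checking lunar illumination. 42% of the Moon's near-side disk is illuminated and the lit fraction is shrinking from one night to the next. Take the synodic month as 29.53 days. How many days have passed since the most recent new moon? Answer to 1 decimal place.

From f = (1 − cos θ)/2: cos θ = 1 − 2×0.42 = 0.160; arccos → 80.8°.
A waning Moon lies in 180°–360°, so θ = 360° − 80.8° = 279.2°.
That fraction of the synodic month is 279.2/360 × 29.53 d ≈ 22.90 d.

22.9 days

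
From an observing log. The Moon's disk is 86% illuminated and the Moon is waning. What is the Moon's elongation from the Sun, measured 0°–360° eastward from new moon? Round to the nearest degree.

From f = (1 − cos θ)/2: cos θ = 1 − 2×0.86 = -0.720; arccos → 136.1°.
Waning ⇒ past full, so θ = 360° − 136.1° = 223.9°.

224°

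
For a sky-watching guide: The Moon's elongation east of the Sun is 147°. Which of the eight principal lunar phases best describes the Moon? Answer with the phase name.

waxing gibbous

147° lies in the waxing gibbous sector of the 8-phase cycle.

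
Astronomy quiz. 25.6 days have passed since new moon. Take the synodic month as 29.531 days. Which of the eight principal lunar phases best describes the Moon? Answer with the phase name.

waning crescent

θ ≈ 360° × 25.6/29.531 = 312°, which falls in the waning crescent sector.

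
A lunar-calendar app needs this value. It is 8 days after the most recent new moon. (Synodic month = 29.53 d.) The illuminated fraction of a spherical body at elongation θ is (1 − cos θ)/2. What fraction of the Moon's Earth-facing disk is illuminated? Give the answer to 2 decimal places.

The Moon has covered 8/29.53 of its cycle, so θ ≈ 360° × 8/29.53 = 97.5°.
Illuminated fraction = (1 − cos 97.5°)/2 = (1 − (-0.131))/2 ≈ 0.566.

0.57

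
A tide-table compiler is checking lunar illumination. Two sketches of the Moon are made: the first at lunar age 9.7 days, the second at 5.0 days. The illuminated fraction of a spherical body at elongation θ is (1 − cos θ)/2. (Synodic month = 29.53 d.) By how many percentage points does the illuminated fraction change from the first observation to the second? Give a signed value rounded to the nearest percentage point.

θ₁ = 360° × 9.7/29.53 = 118.3°, f₁ = (1 − cos θ₁)/2 = 0.737.
θ₂ = 360° × 5.0/29.53 = 61.0°, f₂ = (1 − cos θ₂)/2 = 0.257.
Change = f₂ − f₁ = -0.479 → -48 percentage points.

-48 percentage points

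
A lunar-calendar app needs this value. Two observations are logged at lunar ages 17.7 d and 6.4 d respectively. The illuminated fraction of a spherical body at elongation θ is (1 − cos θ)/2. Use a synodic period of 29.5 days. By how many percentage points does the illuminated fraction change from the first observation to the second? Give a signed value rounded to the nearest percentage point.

-51 pp

First observation: θ = 360°·17.7/29.5 = 216.0°, so f = 0.905.
Second observation: θ = 78.1°, f = 0.397.
Δf = 0.397 − 0.905 = -0.508, i.e. -51 pp.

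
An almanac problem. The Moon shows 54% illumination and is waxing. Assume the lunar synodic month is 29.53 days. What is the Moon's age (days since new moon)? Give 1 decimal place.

cos θ = 1 − 2f = -0.080, giving a principal value of 94.6°.
The Moon is waxing (0°–180°), so θ = 94.6° directly.
That fraction of the synodic month is 94.6/360 × 29.53 d ≈ 7.76 d.

7.8 days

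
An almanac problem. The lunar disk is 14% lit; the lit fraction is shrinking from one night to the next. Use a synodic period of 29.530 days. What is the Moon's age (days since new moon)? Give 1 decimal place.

25.9 days

Invert f = (1 − cos θ)/2 to get cos θ = 1 − 2(0.14) = 0.720, hence θ₀ = arccos 0.720 = 43.9°.
Since the Moon is past full (waning), take the reflex angle: θ = 360° − 43.9° = 316.1°.
That fraction of the synodic month is 316.1/360 × 29.530 d ≈ 25.93 d.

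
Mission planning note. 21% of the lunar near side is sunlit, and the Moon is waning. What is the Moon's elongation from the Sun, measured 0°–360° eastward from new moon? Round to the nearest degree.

305°

From f = (1 − cos θ)/2: cos θ = 1 − 2×0.21 = 0.580; arccos → 54.5°.
Waning ⇒ past full, so θ = 360° − 54.5° = 305.5°.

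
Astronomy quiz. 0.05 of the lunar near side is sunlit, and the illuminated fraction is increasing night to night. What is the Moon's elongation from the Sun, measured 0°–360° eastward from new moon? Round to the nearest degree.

26°

From f = (1 − cos θ)/2: cos θ = 1 − 2×0.05 = 0.900; arccos → 25.8°.
Before full moon the principal value applies: θ = 25.8°.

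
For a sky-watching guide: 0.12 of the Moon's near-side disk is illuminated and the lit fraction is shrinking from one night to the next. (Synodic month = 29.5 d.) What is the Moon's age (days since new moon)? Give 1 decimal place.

Invert f = (1 − cos θ)/2 to get cos θ = 1 − 2(0.12) = 0.760, hence θ₀ = arccos 0.760 = 40.5°.
Since the Moon is past full (waning), take the reflex angle: θ = 360° − 40.5° = 319.5°.
That fraction of the synodic month is 319.5/360 × 29.5 d ≈ 26.18 d.

26.2 days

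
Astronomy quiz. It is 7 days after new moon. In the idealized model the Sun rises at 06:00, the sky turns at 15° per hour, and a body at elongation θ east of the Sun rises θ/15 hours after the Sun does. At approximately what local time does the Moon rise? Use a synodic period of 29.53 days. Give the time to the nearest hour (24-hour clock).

12:00

Phase angle: θ = 360°·(7 d)/(29.53 d) = 85.3°.
The Moon trails the Sun by θ/15 = 85.3/15 ≈ 5.69 hours.
06:00 + 5.69 h ≈ 11:41 → 12:00 to the nearest hour.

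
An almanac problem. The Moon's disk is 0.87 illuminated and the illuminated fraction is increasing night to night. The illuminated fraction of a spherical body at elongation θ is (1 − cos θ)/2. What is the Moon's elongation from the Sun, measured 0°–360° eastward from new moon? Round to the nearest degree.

138°

cos θ = 1 − 2f = -0.740, giving a principal value of 137.7°.
Before full moon the principal value applies: θ = 137.7°.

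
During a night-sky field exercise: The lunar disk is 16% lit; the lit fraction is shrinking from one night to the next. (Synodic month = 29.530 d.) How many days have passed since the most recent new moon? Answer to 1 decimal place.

From f = (1 − cos θ)/2: cos θ = 1 − 2×0.16 = 0.680; arccos → 47.2°.
Waning ⇒ past full, so θ = 360° − 47.2° = 312.8°.
That fraction of the synodic month is 312.8/360 × 29.530 d ≈ 25.66 d.

25.7 days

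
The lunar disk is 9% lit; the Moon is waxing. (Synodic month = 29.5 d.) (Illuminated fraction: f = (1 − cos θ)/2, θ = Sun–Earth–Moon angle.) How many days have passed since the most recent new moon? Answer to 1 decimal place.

2.9 days

Invert f = (1 − cos θ)/2 to get cos θ = 1 − 2(0.09) = 0.820, hence θ₀ = arccos 0.820 = 34.9°.
Waxing ⇒ before full, so θ = 34.9°.
That fraction of the synodic month is 34.9/360 × 29.5 d ≈ 2.86 d.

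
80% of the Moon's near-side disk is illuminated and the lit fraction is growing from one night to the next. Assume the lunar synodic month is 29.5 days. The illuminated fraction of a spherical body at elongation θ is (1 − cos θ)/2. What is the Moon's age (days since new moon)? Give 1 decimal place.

cos θ = 1 − 2f = -0.600, giving a principal value of 126.9°.
Waxing ⇒ before full, so θ = 126.9°.
Age = 29.5 × 126.9°/360° ≈ 10.40 days.

10.4 days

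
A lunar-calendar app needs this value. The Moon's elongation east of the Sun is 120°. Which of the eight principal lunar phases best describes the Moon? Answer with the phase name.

The waxing gibbous sector spans roughly 112°–158°; 120° falls inside it.

waxing gibbous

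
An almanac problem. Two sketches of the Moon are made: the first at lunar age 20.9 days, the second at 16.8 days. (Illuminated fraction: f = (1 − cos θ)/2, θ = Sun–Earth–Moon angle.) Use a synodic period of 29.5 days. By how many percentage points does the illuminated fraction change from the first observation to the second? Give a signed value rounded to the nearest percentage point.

+32 pp

θ₁ = 360° × 20.9/29.5 = 255.1°, f₁ = (1 − cos θ₁)/2 = 0.629.
θ₂ = 360° × 16.8/29.5 = 205.0°, f₂ = (1 − cos θ₂)/2 = 0.953.
Change = f₂ − f₁ = +0.324 → +32 percentage points.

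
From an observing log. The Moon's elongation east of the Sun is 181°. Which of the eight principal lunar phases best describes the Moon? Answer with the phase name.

The full moon sector spans roughly 158°–202°; 181° falls inside it.

full moon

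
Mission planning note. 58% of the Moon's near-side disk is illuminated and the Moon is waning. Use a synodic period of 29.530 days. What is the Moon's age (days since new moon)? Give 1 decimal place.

cos θ = 1 − 2f = -0.160, giving a principal value of 99.2°.
Since the Moon is past full (waning), take the reflex angle: θ = 360° − 99.2° = 260.8°.
Age = 29.530 × 260.8°/360° ≈ 21.39 days.

21.4 days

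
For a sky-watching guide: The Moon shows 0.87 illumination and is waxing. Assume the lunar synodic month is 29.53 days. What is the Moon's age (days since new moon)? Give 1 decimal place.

11.3 days

cos θ = 1 − 2f = -0.740, giving a principal value of 137.7°.
The Moon is waxing (0°–180°), so θ = 137.7° directly.
Age = 29.53 × 137.7°/360° ≈ 11.30 days.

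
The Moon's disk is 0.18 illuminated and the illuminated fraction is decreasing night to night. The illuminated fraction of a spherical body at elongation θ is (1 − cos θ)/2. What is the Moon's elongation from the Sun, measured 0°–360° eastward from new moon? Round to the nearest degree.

From f = (1 − cos θ)/2: cos θ = 1 − 2×0.18 = 0.640; arccos → 50.2°.
Waning ⇒ past full, so θ = 360° − 50.2° = 309.8°.

310°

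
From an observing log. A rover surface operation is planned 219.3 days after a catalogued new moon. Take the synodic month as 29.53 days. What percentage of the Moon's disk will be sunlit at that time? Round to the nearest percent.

95%

219.3 d spans 7 complete synodic months (7 × 29.53 = 206.71 d) plus 12.59 d.
Elongation θ = 360° × 12.59/29.53 ≈ 153.5°.
With cos θ = (-0.895), the lit fraction is (1 − (-0.895))/2 ≈ 0.947, so 95%.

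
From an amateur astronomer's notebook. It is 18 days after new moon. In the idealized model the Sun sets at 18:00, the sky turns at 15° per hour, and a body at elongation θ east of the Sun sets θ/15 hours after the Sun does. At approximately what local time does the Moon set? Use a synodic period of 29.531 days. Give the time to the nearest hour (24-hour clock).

09:00

Phase angle: θ = 360°·(18 d)/(29.531 d) = 219.4°.
The Moon trails the Sun by θ/15 = 219.4/15 ≈ 14.63 hours.
18:00 + 14.63 h ≈ 08:38 → 09:00 to the nearest hour.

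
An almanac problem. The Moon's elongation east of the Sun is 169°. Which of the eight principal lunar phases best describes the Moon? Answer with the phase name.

The full moon sector spans roughly 158°–202°; 169° falls inside it.

full moon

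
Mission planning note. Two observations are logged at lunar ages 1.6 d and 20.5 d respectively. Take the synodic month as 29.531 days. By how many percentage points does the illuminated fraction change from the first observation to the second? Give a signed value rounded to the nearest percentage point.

θ₁ = 360° × 1.6/29.531 = 19.5°, f₁ = (1 − cos θ₁)/2 = 0.029.
θ₂ = 360° × 20.5/29.531 = 249.9°, f₂ = (1 − cos θ₂)/2 = 0.672.
Change = f₂ − f₁ = +0.643 → +64 percentage points.

+64 percentage points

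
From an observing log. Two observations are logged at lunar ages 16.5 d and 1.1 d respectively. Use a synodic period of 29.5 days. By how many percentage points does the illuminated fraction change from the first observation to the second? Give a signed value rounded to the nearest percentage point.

First observation: θ = 360°·16.5/29.5 = 201.4°, so f = 0.966.
Second observation: θ = 13.4°, f = 0.014.
Δf = 0.014 − 0.966 = -0.952, i.e. -95 pp.

-95 pp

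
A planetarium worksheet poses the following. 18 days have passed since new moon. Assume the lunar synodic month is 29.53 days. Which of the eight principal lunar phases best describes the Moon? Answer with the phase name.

waning gibbous

θ ≈ 360° × 18/29.53 = 219°, which falls in the waning gibbous sector.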